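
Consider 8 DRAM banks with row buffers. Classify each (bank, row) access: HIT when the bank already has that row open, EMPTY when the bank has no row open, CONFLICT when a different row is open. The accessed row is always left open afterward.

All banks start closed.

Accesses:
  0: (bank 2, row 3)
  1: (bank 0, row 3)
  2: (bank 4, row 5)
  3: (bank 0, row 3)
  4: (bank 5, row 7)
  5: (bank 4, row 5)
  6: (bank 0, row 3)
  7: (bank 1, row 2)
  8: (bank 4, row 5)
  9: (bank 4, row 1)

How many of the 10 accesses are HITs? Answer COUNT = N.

0: bank 2 row 3 — prev None → EMPTY
1: bank 0 row 3 — prev None → EMPTY
2: bank 4 row 5 — prev None → EMPTY
3: bank 0 row 3 — prev 3 → HIT
4: bank 5 row 7 — prev None → EMPTY
5: bank 4 row 5 — prev 5 → HIT
6: bank 0 row 3 — prev 3 → HIT
7: bank 1 row 2 — prev None → EMPTY
8: bank 4 row 5 — prev 5 → HIT
9: bank 4 row 1 — prev 5 → CONFLICT

COUNT = 4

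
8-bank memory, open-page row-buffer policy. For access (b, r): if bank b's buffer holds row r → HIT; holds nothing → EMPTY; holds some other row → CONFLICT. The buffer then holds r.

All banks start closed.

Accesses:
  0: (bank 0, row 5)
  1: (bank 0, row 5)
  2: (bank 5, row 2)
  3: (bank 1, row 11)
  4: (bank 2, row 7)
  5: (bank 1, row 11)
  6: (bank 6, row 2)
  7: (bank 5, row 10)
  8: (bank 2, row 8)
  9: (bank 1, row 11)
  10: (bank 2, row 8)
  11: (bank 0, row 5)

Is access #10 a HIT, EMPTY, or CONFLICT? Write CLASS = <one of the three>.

CLASS = HIT

  [0] b0 r5: no row ⇒ E
  [1] b0 r5: had r5 ⇒ H
  [2] b5 r2: no row ⇒ E
  [3] b1 r11: no row ⇒ E
  [4] b2 r7: no row ⇒ E
  [5] b1 r11: had r11 ⇒ H
  [6] b6 r2: no row ⇒ E
  [7] b5 r10: had r2 ⇒ C
  [8] b2 r8: had r7 ⇒ C
  [9] b1 r11: had r11 ⇒ H
  [10] b2 r8: had r8 ⇒ H
  [11] b0 r5: had r5 ⇒ H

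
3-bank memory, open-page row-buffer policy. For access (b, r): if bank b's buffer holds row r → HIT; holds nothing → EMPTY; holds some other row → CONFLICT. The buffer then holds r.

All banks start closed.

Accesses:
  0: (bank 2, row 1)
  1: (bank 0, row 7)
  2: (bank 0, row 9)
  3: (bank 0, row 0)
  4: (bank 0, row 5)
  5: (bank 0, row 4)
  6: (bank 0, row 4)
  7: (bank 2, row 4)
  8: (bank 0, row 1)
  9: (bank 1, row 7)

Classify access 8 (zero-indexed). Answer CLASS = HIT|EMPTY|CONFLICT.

  [0] b2 r1: no row ⇒ E
  [1] b0 r7: no row ⇒ E
  [2] b0 r9: had r7 ⇒ C
  [3] b0 r0: had r9 ⇒ C
  [4] b0 r5: had r0 ⇒ C
  [5] b0 r4: had r5 ⇒ C
  [6] b0 r4: had r4 ⇒ H
  [7] b2 r4: had r1 ⇒ C
  [8] b0 r1: had r4 ⇒ C
  [9] b1 r7: no row ⇒ E

CLASS = CONFLICT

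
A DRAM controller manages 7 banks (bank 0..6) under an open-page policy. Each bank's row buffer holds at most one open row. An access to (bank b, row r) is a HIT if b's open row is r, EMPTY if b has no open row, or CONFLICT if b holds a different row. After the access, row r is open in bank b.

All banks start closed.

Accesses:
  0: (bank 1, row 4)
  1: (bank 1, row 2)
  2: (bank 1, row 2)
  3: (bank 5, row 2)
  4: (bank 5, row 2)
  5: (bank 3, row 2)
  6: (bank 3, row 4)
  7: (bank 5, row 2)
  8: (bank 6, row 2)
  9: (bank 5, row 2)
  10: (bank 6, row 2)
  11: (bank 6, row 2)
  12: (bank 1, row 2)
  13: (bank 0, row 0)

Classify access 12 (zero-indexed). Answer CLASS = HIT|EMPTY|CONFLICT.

CLASS = HIT

  [0] b1 r4: no row ⇒ E
  [1] b1 r2: had r4 ⇒ C
  [2] b1 r2: had r2 ⇒ H
  [3] b5 r2: no row ⇒ E
  [4] b5 r2: had r2 ⇒ H
  [5] b3 r2: no row ⇒ E
  [6] b3 r4: had r2 ⇒ C
  [7] b5 r2: had r2 ⇒ H
  [8] b6 r2: no row ⇒ E
  [9] b5 r2: had r2 ⇒ H
  [10] b6 r2: had r2 ⇒ H
  [11] b6 r2: had r2 ⇒ H
  [12] b1 r2: had r2 ⇒ H
  [13] b0 r0: no row ⇒ E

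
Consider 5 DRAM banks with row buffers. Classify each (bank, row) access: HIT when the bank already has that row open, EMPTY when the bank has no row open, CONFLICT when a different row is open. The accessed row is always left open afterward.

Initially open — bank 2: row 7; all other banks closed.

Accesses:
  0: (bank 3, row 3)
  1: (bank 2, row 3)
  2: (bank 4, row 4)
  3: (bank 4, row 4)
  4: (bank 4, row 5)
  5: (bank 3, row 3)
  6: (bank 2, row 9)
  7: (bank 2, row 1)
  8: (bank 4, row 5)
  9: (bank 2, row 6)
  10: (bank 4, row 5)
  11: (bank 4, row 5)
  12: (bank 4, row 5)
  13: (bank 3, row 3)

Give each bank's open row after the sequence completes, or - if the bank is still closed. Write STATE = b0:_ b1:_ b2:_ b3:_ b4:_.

STATE = b0:- b1:- b2:6 b3:3 b4:5

  [0] b3 r3: no row ⇒ E
  [1] b2 r3: had r7 ⇒ C
  [2] b4 r4: no row ⇒ E
  [3] b4 r4: had r4 ⇒ H
  [4] b4 r5: had r4 ⇒ C
  [5] b3 r3: had r3 ⇒ H
  [6] b2 r9: had r3 ⇒ C
  [7] b2 r1: had r9 ⇒ C
  [8] b4 r5: had r5 ⇒ H
  [9] b2 r6: had r1 ⇒ C
  [10] b4 r5: had r5 ⇒ H
  [11] b4 r5: had r5 ⇒ H
  [12] b4 r5: had r5 ⇒ H
  [13] b3 r3: had r3 ⇒ H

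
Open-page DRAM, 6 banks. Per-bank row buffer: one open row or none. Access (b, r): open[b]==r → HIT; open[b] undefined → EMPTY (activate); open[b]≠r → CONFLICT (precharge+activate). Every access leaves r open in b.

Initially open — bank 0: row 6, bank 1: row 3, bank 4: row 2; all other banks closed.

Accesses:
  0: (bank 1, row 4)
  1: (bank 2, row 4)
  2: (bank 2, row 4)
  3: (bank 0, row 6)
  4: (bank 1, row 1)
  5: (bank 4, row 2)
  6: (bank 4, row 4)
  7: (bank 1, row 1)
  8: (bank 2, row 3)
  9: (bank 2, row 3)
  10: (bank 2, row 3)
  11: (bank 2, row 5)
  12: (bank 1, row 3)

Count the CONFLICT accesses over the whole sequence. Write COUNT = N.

COUNT = 6

#0 (1,4) C  (was 3)
#1 (2,4) E
#2 (2,4) H  (was 4)
#3 (0,6) H  (was 6)
#4 (1,1) C  (was 4)
#5 (4,2) H  (was 2)
#6 (4,4) C  (was 2)
#7 (1,1) H  (was 1)
#8 (2,3) C  (was 4)
#9 (2,3) H  (was 3)
#10 (2,3) H  (was 3)
#11 (2,5) C  (was 3)
#12 (1,3) C  (was 1)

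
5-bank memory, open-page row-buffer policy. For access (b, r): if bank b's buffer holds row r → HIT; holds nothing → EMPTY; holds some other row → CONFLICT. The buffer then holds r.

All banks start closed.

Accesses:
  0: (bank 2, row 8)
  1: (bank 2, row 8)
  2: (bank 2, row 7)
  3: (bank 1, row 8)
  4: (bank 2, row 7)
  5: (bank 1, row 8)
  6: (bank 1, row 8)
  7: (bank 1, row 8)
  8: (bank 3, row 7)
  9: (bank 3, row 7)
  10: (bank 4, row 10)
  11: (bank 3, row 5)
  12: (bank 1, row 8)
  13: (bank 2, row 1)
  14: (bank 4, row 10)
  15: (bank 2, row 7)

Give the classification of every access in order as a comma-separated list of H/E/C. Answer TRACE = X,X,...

step 0: bank2 None->8 [EMPTY]
step 1: bank2 8->8 [HIT]
step 2: bank2 8->7 [CONFLICT]
step 3: bank1 None->8 [EMPTY]
step 4: bank2 7->7 [HIT]
step 5: bank1 8->8 [HIT]
step 6: bank1 8->8 [HIT]
step 7: bank1 8->8 [HIT]
step 8: bank3 None->7 [EMPTY]
step 9: bank3 7->7 [HIT]
step 10: bank4 None->10 [EMPTY]
step 11: bank3 7->5 [CONFLICT]
step 12: bank1 8->8 [HIT]
step 13: bank2 7->1 [CONFLICT]
step 14: bank4 10->10 [HIT]
step 15: bank2 1->7 [CONFLICT]

TRACE = E,H,C,E,H,H,H,H,E,H,E,C,H,C,H,C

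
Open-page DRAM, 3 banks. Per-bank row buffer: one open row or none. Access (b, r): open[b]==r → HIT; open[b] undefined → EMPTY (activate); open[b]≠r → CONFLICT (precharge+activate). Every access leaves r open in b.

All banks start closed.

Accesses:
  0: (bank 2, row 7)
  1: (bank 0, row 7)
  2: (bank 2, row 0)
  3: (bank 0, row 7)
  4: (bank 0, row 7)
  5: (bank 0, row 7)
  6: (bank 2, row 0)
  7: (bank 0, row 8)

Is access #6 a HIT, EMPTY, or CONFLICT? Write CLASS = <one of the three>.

  [0] b2 r7: no row ⇒ E
  [1] b0 r7: no row ⇒ E
  [2] b2 r0: had r7 ⇒ C
  [3] b0 r7: had r7 ⇒ H
  [4] b0 r7: had r7 ⇒ H
  [5] b0 r7: had r7 ⇒ H
  [6] b2 r0: had r0 ⇒ H
  [7] b0 r8: had r7 ⇒ C

CLASS = HIT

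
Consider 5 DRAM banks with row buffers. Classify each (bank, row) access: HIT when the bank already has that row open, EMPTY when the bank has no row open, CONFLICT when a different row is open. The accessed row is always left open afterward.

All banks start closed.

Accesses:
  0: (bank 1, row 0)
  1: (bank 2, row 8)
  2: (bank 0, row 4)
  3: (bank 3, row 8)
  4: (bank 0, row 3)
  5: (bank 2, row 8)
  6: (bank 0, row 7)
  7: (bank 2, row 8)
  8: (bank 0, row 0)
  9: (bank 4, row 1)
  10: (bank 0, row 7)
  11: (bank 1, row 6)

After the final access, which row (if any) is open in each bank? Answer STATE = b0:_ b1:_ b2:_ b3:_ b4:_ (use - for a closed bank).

STATE = b0:7 b1:6 b2:8 b3:8 b4:1

step 0: bank1 None->0 [EMPTY]
step 1: bank2 None->8 [EMPTY]
step 2: bank0 None->4 [EMPTY]
step 3: bank3 None->8 [EMPTY]
step 4: bank0 4->3 [CONFLICT]
step 5: bank2 8->8 [HIT]
step 6: bank0 3->7 [CONFLICT]
step 7: bank2 8->8 [HIT]
step 8: bank0 7->0 [CONFLICT]
step 9: bank4 None->1 [EMPTY]
step 10: bank0 0->7 [CONFLICT]
step 11: bank1 0->6 [CONFLICT]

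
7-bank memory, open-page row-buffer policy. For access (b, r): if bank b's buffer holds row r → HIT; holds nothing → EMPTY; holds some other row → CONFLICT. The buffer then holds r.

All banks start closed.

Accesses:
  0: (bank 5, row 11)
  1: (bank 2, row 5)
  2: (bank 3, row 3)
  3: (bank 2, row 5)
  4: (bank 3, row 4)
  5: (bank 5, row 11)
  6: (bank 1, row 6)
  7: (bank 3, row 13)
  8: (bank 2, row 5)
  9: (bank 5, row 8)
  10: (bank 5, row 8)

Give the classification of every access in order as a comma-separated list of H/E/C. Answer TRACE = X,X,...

TRACE = E,E,E,H,C,H,E,C,H,C,H

#0 (5,11) E
#1 (2,5) E
#2 (3,3) E
#3 (2,5) H  (was 5)
#4 (3,4) C  (was 3)
#5 (5,11) H  (was 11)
#6 (1,6) E
#7 (3,13) C  (was 4)
#8 (2,5) H  (was 5)
#9 (5,8) C  (was 11)
#10 (5,8) H  (was 8)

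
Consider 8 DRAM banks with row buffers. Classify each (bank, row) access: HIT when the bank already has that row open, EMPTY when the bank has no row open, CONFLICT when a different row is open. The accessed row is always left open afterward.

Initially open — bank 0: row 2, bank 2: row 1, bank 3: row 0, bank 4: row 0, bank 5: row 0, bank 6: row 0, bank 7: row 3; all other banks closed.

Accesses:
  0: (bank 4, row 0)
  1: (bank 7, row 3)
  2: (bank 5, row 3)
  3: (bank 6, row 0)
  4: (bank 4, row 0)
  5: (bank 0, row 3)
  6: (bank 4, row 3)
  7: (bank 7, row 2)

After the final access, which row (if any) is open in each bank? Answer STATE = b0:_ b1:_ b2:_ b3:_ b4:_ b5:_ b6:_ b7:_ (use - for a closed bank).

STATE = b0:3 b1:- b2:1 b3:0 b4:3 b5:3 b6:0 b7:2

step 0: bank4 0->0 [HIT]
step 1: bank7 3->3 [HIT]
step 2: bank5 0->3 [CONFLICT]
step 3: bank6 0->0 [HIT]
step 4: bank4 0->0 [HIT]
step 5: bank0 2->3 [CONFLICT]
step 6: bank4 0->3 [CONFLICT]
step 7: bank7 3->2 [CONFLICT]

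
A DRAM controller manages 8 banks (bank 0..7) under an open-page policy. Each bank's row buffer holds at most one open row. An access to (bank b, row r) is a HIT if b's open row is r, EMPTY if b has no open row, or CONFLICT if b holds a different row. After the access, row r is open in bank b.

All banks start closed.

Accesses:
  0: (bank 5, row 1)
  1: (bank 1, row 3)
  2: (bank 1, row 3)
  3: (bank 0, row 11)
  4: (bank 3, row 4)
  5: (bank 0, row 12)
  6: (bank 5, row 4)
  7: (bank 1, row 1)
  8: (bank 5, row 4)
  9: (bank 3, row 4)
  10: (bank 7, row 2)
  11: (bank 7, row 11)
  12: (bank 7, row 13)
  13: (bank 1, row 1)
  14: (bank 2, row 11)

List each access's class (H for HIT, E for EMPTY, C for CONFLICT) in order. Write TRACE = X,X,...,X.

0: bank 5 row 1 — prev None → EMPTY
1: bank 1 row 3 — prev None → EMPTY
2: bank 1 row 3 — prev 3 → HIT
3: bank 0 row 11 — prev None → EMPTY
4: bank 3 row 4 — prev None → EMPTY
5: bank 0 row 12 — prev 11 → CONFLICT
6: bank 5 row 4 — prev 1 → CONFLICT
7: bank 1 row 1 — prev 3 → CONFLICT
8: bank 5 row 4 — prev 4 → HIT
9: bank 3 row 4 — prev 4 → HIT
10: bank 7 row 2 — prev None → EMPTY
11: bank 7 row 11 — prev 2 → CONFLICT
12: bank 7 row 13 — prev 11 → CONFLICT
13: bank 1 row 1 — prev 1 → HIT
14: bank 2 row 11 — prev None → EMPTY

TRACE = E,E,H,E,E,C,C,C,H,H,E,C,C,H,E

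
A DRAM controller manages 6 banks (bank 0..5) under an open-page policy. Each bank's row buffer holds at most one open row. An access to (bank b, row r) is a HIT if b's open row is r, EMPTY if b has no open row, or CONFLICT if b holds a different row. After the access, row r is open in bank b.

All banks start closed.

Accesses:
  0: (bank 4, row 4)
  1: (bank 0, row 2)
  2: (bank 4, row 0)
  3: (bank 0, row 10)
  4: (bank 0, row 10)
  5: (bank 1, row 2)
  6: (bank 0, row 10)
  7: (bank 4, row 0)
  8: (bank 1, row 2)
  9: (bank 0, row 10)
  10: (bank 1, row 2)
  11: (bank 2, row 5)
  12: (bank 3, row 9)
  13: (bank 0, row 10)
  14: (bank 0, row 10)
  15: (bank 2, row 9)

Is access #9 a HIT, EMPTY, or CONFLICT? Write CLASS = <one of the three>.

CLASS = HIT

0: bank 4 row 4 — prev None → EMPTY
1: bank 0 row 2 — prev None → EMPTY
2: bank 4 row 0 — prev 4 → CONFLICT
3: bank 0 row 10 — prev 2 → CONFLICT
4: bank 0 row 10 — prev 10 → HIT
5: bank 1 row 2 — prev None → EMPTY
6: bank 0 row 10 — prev 10 → HIT
7: bank 4 row 0 — prev 0 → HIT
8: bank 1 row 2 — prev 2 → HIT
9: bank 0 row 10 — prev 10 → HIT
10: bank 1 row 2 — prev 2 → HIT
11: bank 2 row 5 — prev None → EMPTY
12: bank 3 row 9 — prev None → EMPTY
13: bank 0 row 10 — prev 10 → HIT
14: bank 0 row 10 — prev 10 → HIT
15: bank 2 row 9 — prev 5 → CONFLICT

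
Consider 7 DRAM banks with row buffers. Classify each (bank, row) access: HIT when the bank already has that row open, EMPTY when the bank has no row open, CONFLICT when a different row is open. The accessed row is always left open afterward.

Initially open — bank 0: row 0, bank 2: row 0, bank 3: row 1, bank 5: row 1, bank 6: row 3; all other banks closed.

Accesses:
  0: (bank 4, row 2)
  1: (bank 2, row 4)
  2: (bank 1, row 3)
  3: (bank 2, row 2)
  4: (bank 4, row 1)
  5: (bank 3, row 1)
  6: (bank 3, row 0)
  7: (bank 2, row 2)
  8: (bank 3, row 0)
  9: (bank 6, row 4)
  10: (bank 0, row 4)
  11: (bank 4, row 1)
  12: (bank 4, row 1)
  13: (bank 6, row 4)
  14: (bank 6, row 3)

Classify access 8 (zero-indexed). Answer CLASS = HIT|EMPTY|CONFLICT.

#0 (4,2) E
#1 (2,4) C  (was 0)
#2 (1,3) E
#3 (2,2) C  (was 4)
#4 (4,1) C  (was 2)
#5 (3,1) H  (was 1)
#6 (3,0) C  (was 1)
#7 (2,2) H  (was 2)
#8 (3,0) H  (was 0)
#9 (6,4) C  (was 3)
#10 (0,4) C  (was 0)
#11 (4,1) H  (was 1)
#12 (4,1) H  (was 1)
#13 (6,4) H  (was 4)
#14 (6,3) C  (was 4)

CLASS = HIT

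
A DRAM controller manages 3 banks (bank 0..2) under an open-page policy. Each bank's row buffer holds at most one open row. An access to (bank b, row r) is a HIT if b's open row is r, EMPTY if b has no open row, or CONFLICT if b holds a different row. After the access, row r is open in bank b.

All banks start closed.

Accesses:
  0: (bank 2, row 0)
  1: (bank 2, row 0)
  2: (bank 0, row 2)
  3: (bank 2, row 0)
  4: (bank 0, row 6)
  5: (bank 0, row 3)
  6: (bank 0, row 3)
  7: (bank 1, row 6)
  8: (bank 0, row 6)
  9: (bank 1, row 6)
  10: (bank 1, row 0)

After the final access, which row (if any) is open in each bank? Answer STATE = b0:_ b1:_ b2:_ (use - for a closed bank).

step 0: bank2 None->0 [EMPTY]
step 1: bank2 0->0 [HIT]
step 2: bank0 None->2 [EMPTY]
step 3: bank2 0->0 [HIT]
step 4: bank0 2->6 [CONFLICT]
step 5: bank0 6->3 [CONFLICT]
step 6: bank0 3->3 [HIT]
step 7: bank1 None->6 [EMPTY]
step 8: bank0 3->6 [CONFLICT]
step 9: bank1 6->6 [HIT]
step 10: bank1 6->0 [CONFLICT]

STATE = b0:6 b1:0 b2:0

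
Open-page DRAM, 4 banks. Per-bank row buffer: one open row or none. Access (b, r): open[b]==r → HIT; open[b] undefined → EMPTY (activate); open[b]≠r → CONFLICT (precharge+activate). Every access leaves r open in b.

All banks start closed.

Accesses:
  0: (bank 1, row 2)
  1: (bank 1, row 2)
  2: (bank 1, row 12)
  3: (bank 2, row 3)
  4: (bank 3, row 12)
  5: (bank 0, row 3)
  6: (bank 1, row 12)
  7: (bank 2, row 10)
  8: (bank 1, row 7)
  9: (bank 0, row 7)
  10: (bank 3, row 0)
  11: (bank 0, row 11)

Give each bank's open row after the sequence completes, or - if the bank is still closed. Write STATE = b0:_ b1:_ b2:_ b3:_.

  [0] b1 r2: no row ⇒ E
  [1] b1 r2: had r2 ⇒ H
  [2] b1 r12: had r2 ⇒ C
  [3] b2 r3: no row ⇒ E
  [4] b3 r12: no row ⇒ E
  [5] b0 r3: no row ⇒ E
  [6] b1 r12: had r12 ⇒ H
  [7] b2 r10: had r3 ⇒ C
  [8] b1 r7: had r12 ⇒ C
  [9] b0 r7: had r3 ⇒ C
  [10] b3 r0: had r12 ⇒ C
  [11] b0 r11: had r7 ⇒ C

STATE = b0:11 b1:7 b2:10 b3:0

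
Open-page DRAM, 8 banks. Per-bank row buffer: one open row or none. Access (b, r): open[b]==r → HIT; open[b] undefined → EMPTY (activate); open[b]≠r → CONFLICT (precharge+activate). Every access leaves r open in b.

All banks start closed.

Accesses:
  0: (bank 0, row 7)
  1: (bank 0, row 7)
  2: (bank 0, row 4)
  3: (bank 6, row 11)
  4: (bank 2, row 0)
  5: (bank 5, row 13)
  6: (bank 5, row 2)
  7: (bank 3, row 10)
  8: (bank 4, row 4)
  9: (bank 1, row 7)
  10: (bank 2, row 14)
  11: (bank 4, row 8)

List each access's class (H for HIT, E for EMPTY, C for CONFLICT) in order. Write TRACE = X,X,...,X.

step 0: bank0 None->7 [EMPTY]
step 1: bank0 7->7 [HIT]
step 2: bank0 7->4 [CONFLICT]
step 3: bank6 None->11 [EMPTY]
step 4: bank2 None->0 [EMPTY]
step 5: bank5 None->13 [EMPTY]
step 6: bank5 13->2 [CONFLICT]
step 7: bank3 None->10 [EMPTY]
step 8: bank4 None->4 [EMPTY]
step 9: bank1 None->7 [EMPTY]
step 10: bank2 0->14 [CONFLICT]
step 11: bank4 4->8 [CONFLICT]

TRACE = E,H,C,E,E,E,C,E,E,E,C,C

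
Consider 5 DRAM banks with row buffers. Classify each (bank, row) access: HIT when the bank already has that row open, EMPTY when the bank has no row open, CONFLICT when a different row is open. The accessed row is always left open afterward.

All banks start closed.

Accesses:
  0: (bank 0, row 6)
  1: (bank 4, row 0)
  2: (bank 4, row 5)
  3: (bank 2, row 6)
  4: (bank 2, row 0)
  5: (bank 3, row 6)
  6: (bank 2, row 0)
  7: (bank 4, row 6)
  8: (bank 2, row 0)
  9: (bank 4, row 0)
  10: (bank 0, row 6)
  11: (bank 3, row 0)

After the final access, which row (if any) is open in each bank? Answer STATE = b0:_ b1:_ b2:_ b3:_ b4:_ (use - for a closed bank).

0: bank 0 row 6 — prev None → EMPTY
1: bank 4 row 0 — prev None → EMPTY
2: bank 4 row 5 — prev 0 → CONFLICT
3: bank 2 row 6 — prev None → EMPTY
4: bank 2 row 0 — prev 6 → CONFLICT
5: bank 3 row 6 — prev None → EMPTY
6: bank 2 row 0 — prev 0 → HIT
7: bank 4 row 6 — prev 5 → CONFLICT
8: bank 2 row 0 — prev 0 → HIT
9: bank 4 row 0 — prev 6 → CONFLICT
10: bank 0 row 6 — prev 6 → HIT
11: bank 3 row 0 — prev 6 → CONFLICT

STATE = b0:6 b1:- b2:0 b3:0 b4:0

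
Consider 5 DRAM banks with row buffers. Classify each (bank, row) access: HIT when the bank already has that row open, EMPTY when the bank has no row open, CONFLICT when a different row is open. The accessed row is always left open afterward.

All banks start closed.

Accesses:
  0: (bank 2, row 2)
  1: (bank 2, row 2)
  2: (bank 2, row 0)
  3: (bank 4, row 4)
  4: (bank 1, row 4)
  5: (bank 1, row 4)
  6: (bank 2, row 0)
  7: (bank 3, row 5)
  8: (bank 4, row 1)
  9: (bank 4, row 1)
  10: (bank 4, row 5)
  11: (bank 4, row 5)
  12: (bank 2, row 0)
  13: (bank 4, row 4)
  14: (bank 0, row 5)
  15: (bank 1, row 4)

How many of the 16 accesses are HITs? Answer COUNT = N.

  [0] b2 r2: no row ⇒ E
  [1] b2 r2: had r2 ⇒ H
  [2] b2 r0: had r2 ⇒ C
  [3] b4 r4: no row ⇒ E
  [4] b1 r4: no row ⇒ E
  [5] b1 r4: had r4 ⇒ H
  [6] b2 r0: had r0 ⇒ H
  [7] b3 r5: no row ⇒ E
  [8] b4 r1: had r4 ⇒ C
  [9] b4 r1: had r1 ⇒ H
  [10] b4 r5: had r1 ⇒ C
  [11] b4 r5: had r5 ⇒ H
  [12] b2 r0: had r0 ⇒ H
  [13] b4 r4: had r5 ⇒ C
  [14] b0 r5: no row ⇒ E
  [15] b1 r4: had r4 ⇒ H

COUNT = 7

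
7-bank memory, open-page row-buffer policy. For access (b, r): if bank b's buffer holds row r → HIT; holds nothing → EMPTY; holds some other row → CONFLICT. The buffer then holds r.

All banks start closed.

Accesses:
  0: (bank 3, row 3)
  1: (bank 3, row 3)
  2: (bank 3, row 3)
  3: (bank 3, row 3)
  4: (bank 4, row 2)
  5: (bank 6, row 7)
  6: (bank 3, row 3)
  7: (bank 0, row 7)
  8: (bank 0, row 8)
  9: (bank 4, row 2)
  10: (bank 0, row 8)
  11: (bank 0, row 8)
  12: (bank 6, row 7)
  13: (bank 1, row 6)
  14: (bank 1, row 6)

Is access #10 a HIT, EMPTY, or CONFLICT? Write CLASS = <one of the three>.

CLASS = HIT

step 0: bank3 None->3 [EMPTY]
step 1: bank3 3->3 [HIT]
step 2: bank3 3->3 [HIT]
step 3: bank3 3->3 [HIT]
step 4: bank4 None->2 [EMPTY]
step 5: bank6 None->7 [EMPTY]
step 6: bank3 3->3 [HIT]
step 7: bank0 None->7 [EMPTY]
step 8: bank0 7->8 [CONFLICT]
step 9: bank4 2->2 [HIT]
step 10: bank0 8->8 [HIT]
step 11: bank0 8->8 [HIT]
step 12: bank6 7->7 [HIT]
step 13: bank1 None->6 [EMPTY]
step 14: bank1 6->6 [HIT]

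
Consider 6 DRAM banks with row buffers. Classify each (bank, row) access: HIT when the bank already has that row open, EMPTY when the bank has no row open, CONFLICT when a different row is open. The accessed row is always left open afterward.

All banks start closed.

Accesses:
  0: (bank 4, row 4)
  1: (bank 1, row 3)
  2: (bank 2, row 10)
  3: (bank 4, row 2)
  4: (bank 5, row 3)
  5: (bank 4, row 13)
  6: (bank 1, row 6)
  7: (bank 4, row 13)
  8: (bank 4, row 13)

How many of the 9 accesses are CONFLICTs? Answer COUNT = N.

0: bank 4 row 4 — prev None → EMPTY
1: bank 1 row 3 — prev None → EMPTY
2: bank 2 row 10 — prev None → EMPTY
3: bank 4 row 2 — prev 4 → CONFLICT
4: bank 5 row 3 — prev None → EMPTY
5: bank 4 row 13 — prev 2 → CONFLICT
6: bank 1 row 6 — prev 3 → CONFLICT
7: bank 4 row 13 — prev 13 → HIT
8: bank 4 row 13 — prev 13 → HIT

COUNT = 3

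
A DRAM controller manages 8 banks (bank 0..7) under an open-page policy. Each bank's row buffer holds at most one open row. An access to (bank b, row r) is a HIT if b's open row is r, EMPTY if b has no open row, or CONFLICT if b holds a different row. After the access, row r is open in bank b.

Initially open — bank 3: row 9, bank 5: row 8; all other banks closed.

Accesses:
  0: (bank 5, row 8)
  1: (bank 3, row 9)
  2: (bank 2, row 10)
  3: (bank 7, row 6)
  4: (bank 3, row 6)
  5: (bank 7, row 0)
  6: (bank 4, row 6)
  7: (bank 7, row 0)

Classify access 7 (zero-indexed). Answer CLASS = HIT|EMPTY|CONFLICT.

step 0: bank5 8->8 [HIT]
step 1: bank3 9->9 [HIT]
step 2: bank2 None->10 [EMPTY]
step 3: bank7 None->6 [EMPTY]
step 4: bank3 9->6 [CONFLICT]
step 5: bank7 6->0 [CONFLICT]
step 6: bank4 None->6 [EMPTY]
step 7: bank7 0->0 [HIT]

CLASS = HIT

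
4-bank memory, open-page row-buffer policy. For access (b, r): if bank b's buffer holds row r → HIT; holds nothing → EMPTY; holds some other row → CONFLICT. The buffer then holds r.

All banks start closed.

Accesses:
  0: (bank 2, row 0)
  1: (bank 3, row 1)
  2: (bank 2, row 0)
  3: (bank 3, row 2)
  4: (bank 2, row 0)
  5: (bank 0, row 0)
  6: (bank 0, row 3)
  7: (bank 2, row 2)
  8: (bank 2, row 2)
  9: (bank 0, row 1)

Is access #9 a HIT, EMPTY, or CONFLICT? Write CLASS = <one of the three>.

CLASS = CONFLICT

step 0: bank2 None->0 [EMPTY]
step 1: bank3 None->1 [EMPTY]
step 2: bank2 0->0 [HIT]
step 3: bank3 1->2 [CONFLICT]
step 4: bank2 0->0 [HIT]
step 5: bank0 None->0 [EMPTY]
step 6: bank0 0->3 [CONFLICT]
step 7: bank2 0->2 [CONFLICT]
step 8: bank2 2->2 [HIT]
step 9: bank0 3->1 [CONFLICT]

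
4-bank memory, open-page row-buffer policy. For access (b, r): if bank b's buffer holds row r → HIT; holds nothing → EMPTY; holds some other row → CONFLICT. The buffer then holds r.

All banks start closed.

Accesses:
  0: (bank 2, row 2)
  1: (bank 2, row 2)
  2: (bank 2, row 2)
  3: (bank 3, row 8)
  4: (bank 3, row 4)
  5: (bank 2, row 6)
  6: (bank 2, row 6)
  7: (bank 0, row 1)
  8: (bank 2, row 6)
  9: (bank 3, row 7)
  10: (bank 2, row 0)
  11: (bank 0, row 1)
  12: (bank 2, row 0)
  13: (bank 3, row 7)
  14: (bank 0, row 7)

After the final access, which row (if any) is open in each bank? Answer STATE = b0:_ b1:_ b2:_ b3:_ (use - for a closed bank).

STATE = b0:7 b1:- b2:0 b3:7

step 0: bank2 None->2 [EMPTY]
step 1: bank2 2->2 [HIT]
step 2: bank2 2->2 [HIT]
step 3: bank3 None->8 [EMPTY]
step 4: bank3 8->4 [CONFLICT]
step 5: bank2 2->6 [CONFLICT]
step 6: bank2 6->6 [HIT]
step 7: bank0 None->1 [EMPTY]
step 8: bank2 6->6 [HIT]
step 9: bank3 4->7 [CONFLICT]
step 10: bank2 6->0 [CONFLICT]
step 11: bank0 1->1 [HIT]
step 12: bank2 0->0 [HIT]
step 13: bank3 7->7 [HIT]
step 14: bank0 1->7 [CONFLICT]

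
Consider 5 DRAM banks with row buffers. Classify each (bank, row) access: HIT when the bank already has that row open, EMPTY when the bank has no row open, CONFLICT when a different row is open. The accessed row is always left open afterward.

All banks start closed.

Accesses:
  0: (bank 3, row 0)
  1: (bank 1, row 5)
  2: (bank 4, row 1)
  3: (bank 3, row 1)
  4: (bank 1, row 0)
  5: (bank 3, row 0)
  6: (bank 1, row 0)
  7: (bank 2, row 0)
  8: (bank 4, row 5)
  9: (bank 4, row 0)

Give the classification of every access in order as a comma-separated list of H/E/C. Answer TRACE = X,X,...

TRACE = E,E,E,C,C,C,H,E,C,C

#0 (3,0) E
#1 (1,5) E
#2 (4,1) E
#3 (3,1) C  (was 0)
#4 (1,0) C  (was 5)
#5 (3,0) C  (was 1)
#6 (1,0) H  (was 0)
#7 (2,0) E
#8 (4,5) C  (was 1)
#9 (4,0) C  (was 5)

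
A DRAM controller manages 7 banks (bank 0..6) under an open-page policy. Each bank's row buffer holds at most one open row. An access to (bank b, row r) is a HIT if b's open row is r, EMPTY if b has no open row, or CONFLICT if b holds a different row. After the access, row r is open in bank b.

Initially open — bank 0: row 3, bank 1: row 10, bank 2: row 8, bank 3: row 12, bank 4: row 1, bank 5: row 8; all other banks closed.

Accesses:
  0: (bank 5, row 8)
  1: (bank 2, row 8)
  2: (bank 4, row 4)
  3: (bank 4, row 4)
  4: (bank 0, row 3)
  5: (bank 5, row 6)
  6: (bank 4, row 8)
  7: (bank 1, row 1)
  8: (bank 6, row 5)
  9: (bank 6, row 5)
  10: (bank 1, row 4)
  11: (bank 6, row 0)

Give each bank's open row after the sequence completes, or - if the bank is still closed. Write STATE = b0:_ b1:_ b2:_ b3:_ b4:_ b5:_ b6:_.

STATE = b0:3 b1:4 b2:8 b3:12 b4:8 b5:6 b6:0

step 0: bank5 8->8 [HIT]
step 1: bank2 8->8 [HIT]
step 2: bank4 1->4 [CONFLICT]
step 3: bank4 4->4 [HIT]
step 4: bank0 3->3 [HIT]
step 5: bank5 8->6 [CONFLICT]
step 6: bank4 4->8 [CONFLICT]
step 7: bank1 10->1 [CONFLICT]
step 8: bank6 None->5 [EMPTY]
step 9: bank6 5->5 [HIT]
step 10: bank1 1->4 [CONFLICT]
step 11: bank6 5->0 [CONFLICT]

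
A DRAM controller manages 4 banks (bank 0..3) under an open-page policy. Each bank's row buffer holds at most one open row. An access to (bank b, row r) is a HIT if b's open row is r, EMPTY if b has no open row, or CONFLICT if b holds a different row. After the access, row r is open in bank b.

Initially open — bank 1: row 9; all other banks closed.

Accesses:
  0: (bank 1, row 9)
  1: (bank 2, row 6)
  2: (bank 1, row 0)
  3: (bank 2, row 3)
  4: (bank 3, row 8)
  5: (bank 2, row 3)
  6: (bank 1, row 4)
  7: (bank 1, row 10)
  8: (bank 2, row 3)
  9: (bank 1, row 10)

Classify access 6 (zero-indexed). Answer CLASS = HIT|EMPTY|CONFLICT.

CLASS = CONFLICT

#0 (1,9) H  (was 9)
#1 (2,6) E
#2 (1,0) C  (was 9)
#3 (2,3) C  (was 6)
#4 (3,8) E
#5 (2,3) H  (was 3)
#6 (1,4) C  (was 0)
#7 (1,10) C  (was 4)
#8 (2,3) H  (was 3)
#9 (1,10) H  (was 10)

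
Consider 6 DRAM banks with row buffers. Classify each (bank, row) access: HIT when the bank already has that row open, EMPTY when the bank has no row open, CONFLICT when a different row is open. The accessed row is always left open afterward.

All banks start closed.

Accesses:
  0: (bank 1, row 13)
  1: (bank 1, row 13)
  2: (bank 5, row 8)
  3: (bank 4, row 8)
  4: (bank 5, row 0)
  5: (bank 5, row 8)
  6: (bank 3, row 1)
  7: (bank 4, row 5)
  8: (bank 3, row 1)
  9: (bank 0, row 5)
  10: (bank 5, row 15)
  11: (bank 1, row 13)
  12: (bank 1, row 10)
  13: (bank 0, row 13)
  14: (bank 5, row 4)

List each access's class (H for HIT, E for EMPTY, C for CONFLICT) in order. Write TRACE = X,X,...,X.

TRACE = E,H,E,E,C,C,E,C,H,E,C,H,C,C,C

step 0: bank1 None->13 [EMPTY]
step 1: bank1 13->13 [HIT]
step 2: bank5 None->8 [EMPTY]
step 3: bank4 None->8 [EMPTY]
step 4: bank5 8->0 [CONFLICT]
step 5: bank5 0->8 [CONFLICT]
step 6: bank3 None->1 [EMPTY]
step 7: bank4 8->5 [CONFLICT]
step 8: bank3 1->1 [HIT]
step 9: bank0 None->5 [EMPTY]
step 10: bank5 8->15 [CONFLICT]
step 11: bank1 13->13 [HIT]
step 12: bank1 13->10 [CONFLICT]
step 13: bank0 5->13 [CONFLICT]
step 14: bank5 15->4 [CONFLICT]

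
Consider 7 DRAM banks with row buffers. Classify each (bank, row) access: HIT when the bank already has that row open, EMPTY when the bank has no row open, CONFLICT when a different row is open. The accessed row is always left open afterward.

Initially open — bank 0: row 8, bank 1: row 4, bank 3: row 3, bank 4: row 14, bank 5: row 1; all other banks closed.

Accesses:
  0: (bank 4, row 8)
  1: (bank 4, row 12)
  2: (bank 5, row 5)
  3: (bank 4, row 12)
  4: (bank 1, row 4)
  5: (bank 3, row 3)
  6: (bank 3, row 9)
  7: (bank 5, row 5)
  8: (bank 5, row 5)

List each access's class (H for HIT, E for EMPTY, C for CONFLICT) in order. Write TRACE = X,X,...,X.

0: bank 4 row 8 — prev 14 → CONFLICT
1: bank 4 row 12 — prev 8 → CONFLICT
2: bank 5 row 5 — prev 1 → CONFLICT
3: bank 4 row 12 — prev 12 → HIT
4: bank 1 row 4 — prev 4 → HIT
5: bank 3 row 3 — prev 3 → HIT
6: bank 3 row 9 — prev 3 → CONFLICT
7: bank 5 row 5 — prev 5 → HIT
8: bank 5 row 5 — prev 5 → HIT

TRACE = C,C,C,H,H,H,C,H,H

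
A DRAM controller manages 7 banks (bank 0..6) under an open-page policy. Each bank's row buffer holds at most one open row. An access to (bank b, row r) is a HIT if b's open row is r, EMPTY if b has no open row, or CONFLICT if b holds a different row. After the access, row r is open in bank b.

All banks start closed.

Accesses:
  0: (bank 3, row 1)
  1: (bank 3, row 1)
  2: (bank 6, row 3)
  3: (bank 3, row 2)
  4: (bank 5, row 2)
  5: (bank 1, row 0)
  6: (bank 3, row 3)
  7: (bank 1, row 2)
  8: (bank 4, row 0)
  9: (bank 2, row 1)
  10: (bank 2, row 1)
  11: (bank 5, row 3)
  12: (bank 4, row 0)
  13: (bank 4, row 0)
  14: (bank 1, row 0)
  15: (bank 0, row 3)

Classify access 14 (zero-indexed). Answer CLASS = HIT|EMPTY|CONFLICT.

0: bank 3 row 1 — prev None → EMPTY
1: bank 3 row 1 — prev 1 → HIT
2: bank 6 row 3 — prev None → EMPTY
3: bank 3 row 2 — prev 1 → CONFLICT
4: bank 5 row 2 — prev None → EMPTY
5: bank 1 row 0 — prev None → EMPTY
6: bank 3 row 3 — prev 2 → CONFLICT
7: bank 1 row 2 — prev 0 → CONFLICT
8: bank 4 row 0 — prev None → EMPTY
9: bank 2 row 1 — prev None → EMPTY
10: bank 2 row 1 — prev 1 → HIT
11: bank 5 row 3 — prev 2 → CONFLICT
12: bank 4 row 0 — prev 0 → HIT
13: bank 4 row 0 — prev 0 → HIT
14: bank 1 row 0 — prev 2 → CONFLICT
15: bank 0 row 3 — prev None → EMPTY

CLASS = CONFLICT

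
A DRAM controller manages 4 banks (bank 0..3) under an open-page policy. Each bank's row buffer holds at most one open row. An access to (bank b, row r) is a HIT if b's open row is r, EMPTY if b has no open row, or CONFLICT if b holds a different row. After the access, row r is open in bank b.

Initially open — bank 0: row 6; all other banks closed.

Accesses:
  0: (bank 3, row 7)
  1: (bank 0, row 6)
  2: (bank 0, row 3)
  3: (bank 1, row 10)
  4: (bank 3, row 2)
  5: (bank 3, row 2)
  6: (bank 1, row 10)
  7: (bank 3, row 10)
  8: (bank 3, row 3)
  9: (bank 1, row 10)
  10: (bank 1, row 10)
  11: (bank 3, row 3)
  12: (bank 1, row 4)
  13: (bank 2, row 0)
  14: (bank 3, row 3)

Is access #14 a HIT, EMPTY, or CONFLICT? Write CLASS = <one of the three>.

  [0] b3 r7: no row ⇒ E
  [1] b0 r6: had r6 ⇒ H
  [2] b0 r3: had r6 ⇒ C
  [3] b1 r10: no row ⇒ E
  [4] b3 r2: had r7 ⇒ C
  [5] b3 r2: had r2 ⇒ H
  [6] b1 r10: had r10 ⇒ H
  [7] b3 r10: had r2 ⇒ C
  [8] b3 r3: had r10 ⇒ C
  [9] b1 r10: had r10 ⇒ H
  [10] b1 r10: had r10 ⇒ H
  [11] b3 r3: had r3 ⇒ H
  [12] b1 r4: had r10 ⇒ C
  [13] b2 r0: no row ⇒ E
  [14] b3 r3: had r3 ⇒ H

CLASS = HIT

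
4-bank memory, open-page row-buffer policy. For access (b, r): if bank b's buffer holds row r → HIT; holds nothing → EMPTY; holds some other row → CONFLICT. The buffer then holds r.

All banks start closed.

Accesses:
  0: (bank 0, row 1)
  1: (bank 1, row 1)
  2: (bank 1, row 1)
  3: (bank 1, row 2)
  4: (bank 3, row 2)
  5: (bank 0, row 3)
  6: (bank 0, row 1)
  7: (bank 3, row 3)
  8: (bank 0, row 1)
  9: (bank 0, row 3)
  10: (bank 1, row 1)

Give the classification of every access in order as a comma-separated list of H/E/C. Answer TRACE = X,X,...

TRACE = E,E,H,C,E,C,C,C,H,C,C

#0 (0,1) E
#1 (1,1) E
#2 (1,1) H  (was 1)
#3 (1,2) C  (was 1)
#4 (3,2) E
#5 (0,3) C  (was 1)
#6 (0,1) C  (was 3)
#7 (3,3) C  (was 2)
#8 (0,1) H  (was 1)
#9 (0,3) C  (was 1)
#10 (1,1) C  (was 2)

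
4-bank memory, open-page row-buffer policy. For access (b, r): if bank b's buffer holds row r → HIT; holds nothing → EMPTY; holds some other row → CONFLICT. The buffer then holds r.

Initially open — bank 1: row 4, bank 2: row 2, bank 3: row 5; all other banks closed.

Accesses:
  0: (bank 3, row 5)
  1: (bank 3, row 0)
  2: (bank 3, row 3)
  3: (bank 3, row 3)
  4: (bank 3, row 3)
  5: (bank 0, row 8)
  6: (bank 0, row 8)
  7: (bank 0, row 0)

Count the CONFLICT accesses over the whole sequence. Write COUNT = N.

0: bank 3 row 5 — prev 5 → HIT
1: bank 3 row 0 — prev 5 → CONFLICT
2: bank 3 row 3 — prev 0 → CONFLICT
3: bank 3 row 3 — prev 3 → HIT
4: bank 3 row 3 — prev 3 → HIT
5: bank 0 row 8 — prev None → EMPTY
6: bank 0 row 8 — prev 8 → HIT
7: bank 0 row 0 — prev 8 → CONFLICT

COUNT = 3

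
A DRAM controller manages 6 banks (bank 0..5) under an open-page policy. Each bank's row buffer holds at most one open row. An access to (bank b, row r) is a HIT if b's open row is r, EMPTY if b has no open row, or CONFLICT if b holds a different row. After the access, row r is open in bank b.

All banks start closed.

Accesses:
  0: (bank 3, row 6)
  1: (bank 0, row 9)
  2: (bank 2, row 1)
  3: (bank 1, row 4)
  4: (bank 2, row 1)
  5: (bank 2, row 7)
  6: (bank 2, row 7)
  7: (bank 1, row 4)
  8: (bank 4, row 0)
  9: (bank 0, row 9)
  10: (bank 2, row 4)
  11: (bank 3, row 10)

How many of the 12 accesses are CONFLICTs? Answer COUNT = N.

step 0: bank3 None->6 [EMPTY]
step 1: bank0 None->9 [EMPTY]
step 2: bank2 None->1 [EMPTY]
step 3: bank1 None->4 [EMPTY]
step 4: bank2 1->1 [HIT]
step 5: bank2 1->7 [CONFLICT]
step 6: bank2 7->7 [HIT]
step 7: bank1 4->4 [HIT]
step 8: bank4 None->0 [EMPTY]
step 9: bank0 9->9 [HIT]
step 10: bank2 7->4 [CONFLICT]
step 11: bank3 6->10 [CONFLICT]

COUNT = 3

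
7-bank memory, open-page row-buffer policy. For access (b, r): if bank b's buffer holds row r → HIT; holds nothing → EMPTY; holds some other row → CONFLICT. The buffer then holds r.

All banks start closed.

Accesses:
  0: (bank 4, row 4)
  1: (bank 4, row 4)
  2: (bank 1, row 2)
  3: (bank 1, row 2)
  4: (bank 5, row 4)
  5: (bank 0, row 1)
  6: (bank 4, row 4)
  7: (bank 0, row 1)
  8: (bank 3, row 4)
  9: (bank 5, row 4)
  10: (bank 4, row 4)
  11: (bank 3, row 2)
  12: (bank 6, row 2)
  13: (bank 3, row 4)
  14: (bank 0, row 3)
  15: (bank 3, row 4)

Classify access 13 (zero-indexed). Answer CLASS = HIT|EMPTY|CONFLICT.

CLASS = CONFLICT

  [0] b4 r4: no row ⇒ E
  [1] b4 r4: had r4 ⇒ H
  [2] b1 r2: no row ⇒ E
  [3] b1 r2: had r2 ⇒ H
  [4] b5 r4: no row ⇒ E
  [5] b0 r1: no row ⇒ E
  [6] b4 r4: had r4 ⇒ H
  [7] b0 r1: had r1 ⇒ H
  [8] b3 r4: no row ⇒ E
  [9] b5 r4: had r4 ⇒ H
  [10] b4 r4: had r4 ⇒ H
  [11] b3 r2: had r4 ⇒ C
  [12] b6 r2: no row ⇒ E
  [13] b3 r4: had r2 ⇒ C
  [14] b0 r3: had r1 ⇒ C
  [15] b3 r4: had r4 ⇒ H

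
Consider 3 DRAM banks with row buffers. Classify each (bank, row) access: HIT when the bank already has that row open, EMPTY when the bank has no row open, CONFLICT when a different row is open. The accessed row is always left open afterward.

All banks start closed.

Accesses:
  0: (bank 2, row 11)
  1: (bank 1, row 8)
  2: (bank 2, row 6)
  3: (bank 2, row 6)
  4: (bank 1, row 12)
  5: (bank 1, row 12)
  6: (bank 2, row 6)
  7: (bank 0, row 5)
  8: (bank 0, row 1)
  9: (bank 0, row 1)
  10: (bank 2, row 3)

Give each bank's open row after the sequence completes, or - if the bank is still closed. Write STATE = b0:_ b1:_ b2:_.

step 0: bank2 None->11 [EMPTY]
step 1: bank1 None->8 [EMPTY]
step 2: bank2 11->6 [CONFLICT]
step 3: bank2 6->6 [HIT]
step 4: bank1 8->12 [CONFLICT]
step 5: bank1 12->12 [HIT]
step 6: bank2 6->6 [HIT]
step 7: bank0 None->5 [EMPTY]
step 8: bank0 5->1 [CONFLICT]
step 9: bank0 1->1 [HIT]
step 10: bank2 6->3 [CONFLICT]

STATE = b0:1 b1:12 b2:3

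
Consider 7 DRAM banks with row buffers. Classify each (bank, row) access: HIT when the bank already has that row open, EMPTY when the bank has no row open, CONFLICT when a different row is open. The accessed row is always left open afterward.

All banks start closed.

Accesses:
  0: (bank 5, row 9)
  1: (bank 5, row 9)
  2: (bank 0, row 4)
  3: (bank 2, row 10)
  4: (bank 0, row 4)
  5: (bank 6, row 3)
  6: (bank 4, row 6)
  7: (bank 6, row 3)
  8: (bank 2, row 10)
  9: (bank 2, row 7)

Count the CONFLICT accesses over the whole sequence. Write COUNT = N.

  [0] b5 r9: no row ⇒ E
  [1] b5 r9: had r9 ⇒ H
  [2] b0 r4: no row ⇒ E
  [3] b2 r10: no row ⇒ E
  [4] b0 r4: had r4 ⇒ H
  [5] b6 r3: no row ⇒ E
  [6] b4 r6: no row ⇒ E
  [7] b6 r3: had r3 ⇒ H
  [8] b2 r10: had r10 ⇒ H
  [9] b2 r7: had r10 ⇒ C

COUNT = 1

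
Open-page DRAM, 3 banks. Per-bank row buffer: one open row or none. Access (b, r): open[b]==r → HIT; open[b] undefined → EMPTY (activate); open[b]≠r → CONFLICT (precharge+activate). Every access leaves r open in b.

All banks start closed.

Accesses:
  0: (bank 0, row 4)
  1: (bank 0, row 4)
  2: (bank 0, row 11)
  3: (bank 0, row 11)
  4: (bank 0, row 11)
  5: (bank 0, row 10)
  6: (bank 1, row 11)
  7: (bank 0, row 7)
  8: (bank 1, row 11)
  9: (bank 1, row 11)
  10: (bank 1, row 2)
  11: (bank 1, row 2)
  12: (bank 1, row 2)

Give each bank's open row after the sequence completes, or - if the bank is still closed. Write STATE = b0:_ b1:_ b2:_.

0: bank 0 row 4 — prev None → EMPTY
1: bank 0 row 4 — prev 4 → HIT
2: bank 0 row 11 — prev 4 → CONFLICT
3: bank 0 row 11 — prev 11 → HIT
4: bank 0 row 11 — prev 11 → HIT
5: bank 0 row 10 — prev 11 → CONFLICT
6: bank 1 row 11 — prev None → EMPTY
7: bank 0 row 7 — prev 10 → CONFLICT
8: bank 1 row 11 — prev 11 → HIT
9: bank 1 row 11 — prev 11 → HIT
10: bank 1 row 2 — prev 11 → CONFLICT
11: bank 1 row 2 — prev 2 → HIT
12: bank 1 row 2 — prev 2 → HIT

STATE = b0:7 b1:2 b2:-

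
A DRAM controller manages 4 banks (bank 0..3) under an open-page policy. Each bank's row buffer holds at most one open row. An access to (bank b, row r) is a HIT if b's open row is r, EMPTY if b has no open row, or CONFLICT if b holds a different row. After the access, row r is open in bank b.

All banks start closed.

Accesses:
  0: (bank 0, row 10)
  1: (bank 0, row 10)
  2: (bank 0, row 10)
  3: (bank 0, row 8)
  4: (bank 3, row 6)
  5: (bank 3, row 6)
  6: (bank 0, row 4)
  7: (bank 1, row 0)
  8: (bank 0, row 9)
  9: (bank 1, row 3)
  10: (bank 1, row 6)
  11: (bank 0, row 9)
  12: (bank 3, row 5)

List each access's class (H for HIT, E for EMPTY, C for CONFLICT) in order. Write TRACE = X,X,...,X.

TRACE = E,H,H,C,E,H,C,E,C,C,C,H,C

  [0] b0 r10: no row ⇒ E
  [1] b0 r10: had r10 ⇒ H
  [2] b0 r10: had r10 ⇒ H
  [3] b0 r8: had r10 ⇒ C
  [4] b3 r6: no row ⇒ E
  [5] b3 r6: had r6 ⇒ H
  [6] b0 r4: had r8 ⇒ C
  [7] b1 r0: no row ⇒ E
  [8] b0 r9: had r4 ⇒ C
  [9] b1 r3: had r0 ⇒ C
  [10] b1 r6: had r3 ⇒ C
  [11] b0 r9: had r9 ⇒ H
  [12] b3 r5: had r6 ⇒ C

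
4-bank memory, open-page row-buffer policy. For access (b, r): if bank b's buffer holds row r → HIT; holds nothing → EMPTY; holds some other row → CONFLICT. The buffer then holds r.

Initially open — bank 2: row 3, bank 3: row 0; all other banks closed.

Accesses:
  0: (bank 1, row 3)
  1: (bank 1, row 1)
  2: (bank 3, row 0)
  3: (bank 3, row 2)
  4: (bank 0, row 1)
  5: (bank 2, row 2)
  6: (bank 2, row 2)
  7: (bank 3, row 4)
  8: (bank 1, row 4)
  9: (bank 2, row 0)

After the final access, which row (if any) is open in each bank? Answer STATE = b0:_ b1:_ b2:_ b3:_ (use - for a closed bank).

STATE = b0:1 b1:4 b2:0 b3:4

  [0] b1 r3: no row ⇒ E
  [1] b1 r1: had r3 ⇒ C
  [2] b3 r0: had r0 ⇒ H
  [3] b3 r2: had r0 ⇒ C
  [4] b0 r1: no row ⇒ E
  [5] b2 r2: had r3 ⇒ C
  [6] b2 r2: had r2 ⇒ H
  [7] b3 r4: had r2 ⇒ C
  [8] b1 r4: had r1 ⇒ C
  [9] b2 r0: had r2 ⇒ C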